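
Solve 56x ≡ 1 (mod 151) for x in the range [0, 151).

gcd(151, 56):
  151 = 2*56 + 39
  56 = 1*39 + 17
  39 = 2*17 + 5
  17 = 3*5 + 2
  5 = 2*2 + 1
  2 = 2*1
so gcd(151, 56) = 1.
Back-substitute for Bézout coefficients:
  1 = 5 - 2*2
  ... = 56*(-62) + 151*(23)
So 56*-62 ≡ 1 (mod 151), and -62 mod 151 = 89.

89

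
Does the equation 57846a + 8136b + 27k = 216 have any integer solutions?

yes

gcd(57846, 8136) = 6  (57846 = 7*8136 + 894, 8136 = 9*894 + 90, 894 = 9*90 + 84, 90 = 1*84 + 6, 84 = 14*6).
gcd(6, 27) = 3.
3 divides 216, so integer solutions exist.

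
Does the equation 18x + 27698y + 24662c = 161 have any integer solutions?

no

gcd(27698, 18) = 2  (27698 = 1538·18 + 14, 18 = 1·14 + 4, 14 = 3·4 + 2, 4 = 2·2).
gcd(2, 24662) = 2.
2 does not divide 161 (remainder 1), so no integer solutions.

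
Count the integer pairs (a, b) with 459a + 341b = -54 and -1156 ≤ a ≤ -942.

1

gcd(459, 341) = 1  (459 = 1*341 + 118, 341 = 2*118 + 105, 118 = 1*105 + 13, 105 = 8*13 + 1, 13 = 13*1).
Back-substituting, 459*(-26) + 341*(35) = 1.
Scale by -54: particular solution (1404, -1890); reduce a mod 341: (40, -54).
General solution: a = 40 + 341t, b = -54 - 459t for integer t.
-1156 ≤ 40 + 341t ≤ -942 gives t ∈ [-3, -3], which is 1 value.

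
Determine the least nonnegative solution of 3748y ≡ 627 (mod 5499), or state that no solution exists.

3696

gcd(5499, 3748) = 1.
1 divides 627, so solutions exist.
By Bézout, 3748×(-380) + 5499×(259) = 1.
So 3748×(-380) ≡ 1 (mod 5499); multiply by 627: y ≡ -238260 (mod 5499).
Smallest nonnegative: y = -238260 mod 5499 = 3696.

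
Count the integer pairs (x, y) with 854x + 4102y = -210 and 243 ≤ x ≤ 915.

2

gcd(4102, 854) = 14  (4102 = 4*854 + 686, 854 = 1*686 + 168, 686 = 4*168 + 14, 168 = 12*14).
Back-substituting, 854*(-24) + 4102*(5) = 14.
Scale by -15: particular solution (360, -75); reduce x mod 293: (67, -14).
General solution: x = 67 + 293t, y = -14 - 61t for integer t.
243 ≤ 67 + 293t ≤ 915 gives t ∈ [1, 2], which is 2 values.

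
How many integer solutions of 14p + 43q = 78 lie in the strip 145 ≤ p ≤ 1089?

22

gcd(43, 14):
  43 = 3*14 + 1
  14 = 14*1
so gcd(43, 14) = 1.
Back-substitute for Bézout coefficients:
  1 = 43 - 3*14
  ... = 14*(-3) + 43*(1)
Scale by 78: particular solution (-234, 78); reduce p mod 43: (24, -6).
General solution: p = 24 + 43t, q = -6 - 14t for integer t.
145 ≤ 24 + 43t ≤ 1089 gives t ∈ [3, 24], which is 22 values.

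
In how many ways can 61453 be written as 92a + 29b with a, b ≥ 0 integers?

23

gcd(92, 29):
  92 = 3*29 + 5
  29 = 5*5 + 4
  5 = 1*4 + 1
  4 = 4*1
so gcd(92, 29) = 1.
Back-substitute for Bézout coefficients:
  1 = 5 - 1*4
  ... = 92*(6) + 29*(-19)
Scale by 61453: one solution is (368718, -1167607). Reduce a mod 29: (12, 2081).
General: a = 12 + 29t, b = 2081 - 92t.
a ≥ 0 ⇒ t ≥ 0; b ≥ 0 ⇒ t ≤ 22. So t ∈ [0, 22]: 23 solutions.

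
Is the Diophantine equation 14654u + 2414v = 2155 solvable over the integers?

no

gcd(14654, 2414) = 34.
34 does not divide 2155 (remainder 13), so no integer solutions.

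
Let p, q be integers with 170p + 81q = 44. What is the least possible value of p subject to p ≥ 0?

46

gcd(170, 81) = 1.
1 divides 44, so solutions exist.
By Bézout, 170×(-10) + 81×(21) = 1.
Scale by 44/1 = 44: (p₀, q₀) = (-440, 924).
General solution: p = -440 + 81t, q = 924 - 170t for integer t.
p ≥ 0: smallest is -440 mod 81 = 46 (at t = 6), with q = -96.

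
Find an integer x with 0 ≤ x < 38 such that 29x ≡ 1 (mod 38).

21

gcd(38, 29) = 1.
By Bézout, 29·(-17) + 38·(13) = 1.
So 29·-17 ≡ 1 (mod 38), and -17 mod 38 = 21.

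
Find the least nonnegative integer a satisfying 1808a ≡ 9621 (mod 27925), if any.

gcd(27925, 1808) = 1.
1 divides 9621, so solutions exist.
By Bézout, 1808·(-8603) + 27925·(557) = 1.
So 1808·(-8603) ≡ 1 (mod 27925); multiply by 9621: a ≡ -82769463 (mod 27925).
Smallest nonnegative: a = -82769463 mod 27925 = 237.

237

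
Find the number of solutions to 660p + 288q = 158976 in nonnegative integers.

11

gcd(660, 288) = 12.
By Bézout, 660·(7) + 288·(-16) = 12.
One solution: (0, 552).
General: p = 0 + 24t, q = 552 - 55t.
p ≥ 0 ⇒ t ≥ 0; q ≥ 0 ⇒ t ≤ 10. So t ∈ [0, 10]: 11 solutions.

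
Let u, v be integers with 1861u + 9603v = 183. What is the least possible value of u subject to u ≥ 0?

867

gcd(9603, 1861):
  9603 = 5×1861 + 298
  1861 = 6×298 + 73
  298 = 4×73 + 6
  73 = 12×6 + 1
  6 = 6×1
so gcd(9603, 1861) = 1.
1 divides 183, so solutions exist.
Back-substitute for Bézout coefficients:
  1 = 73 - 12×6
  ... = 1861×(1579) + 9603×(-306)
Scale by 183/1 = 183: (u₀, v₀) = (288957, -55998).
General solution: u = 288957 + 9603t, v = -55998 - 1861t for integer t.
u ≥ 0: smallest is 288957 mod 9603 = 867 (at t = -30), with v = -168.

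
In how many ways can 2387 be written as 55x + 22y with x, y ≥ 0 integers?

22

gcd(55, 22) = 11  (55 = 2·22 + 11, 22 = 2·11).
Back-substituting, 55·(1) + 22·(-2) = 11.
Scale by 217: one solution is (217, -434). Reduce x mod 2: (1, 106).
General: x = 1 + 2t, y = 106 - 5t.
x ≥ 0 ⇒ t ≥ 0; y ≥ 0 ⇒ t ≤ 21. So t ∈ [0, 21]: 22 solutions.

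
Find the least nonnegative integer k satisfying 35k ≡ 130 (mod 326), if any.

gcd(326, 35):
  326 = 9*35 + 11
  35 = 3*11 + 2
  11 = 5*2 + 1
  2 = 2*1
so gcd(326, 35) = 1.
1 divides 130, so solutions exist.
Back-substitute for Bézout coefficients:
  1 = 11 - 5*2
  ... = 35*(-149) + 326*(16)
So 35*(-149) ≡ 1 (mod 326); multiply by 130: k ≡ -19370 (mod 326).
Smallest nonnegative: k = -19370 mod 326 = 190.

190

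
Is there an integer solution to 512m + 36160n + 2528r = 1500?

no

gcd(36160, 512) = 64.
gcd(64, 2528) = 32.
32 does not divide 1500 (remainder 28), so no integer solutions.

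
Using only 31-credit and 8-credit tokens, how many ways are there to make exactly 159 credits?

Need nonnegative integers with 31j + 8k = 159.
gcd(31, 8) = 1, and 31·(-1) + 8·(4) = 1.
So (j₀, k₀) = (-159, 636); general j = -159 + 8t, k = 636 - 31t.
j ≥ 0 ⇒ t ≥ 20; k ≥ 0 ⇒ t ≤ 20. That's 1 value of t.

1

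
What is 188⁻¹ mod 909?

gcd(909, 188):
  909 = 4*188 + 157
  188 = 1*157 + 31
  157 = 5*31 + 2
  31 = 15*2 + 1
  2 = 2*1
so gcd(909, 188) = 1.
Back-substitute for Bézout coefficients:
  1 = 31 - 15*2
  ... = 188*(440) + 909*(-91)
So 188*440 ≡ 1 (mod 909), and 440 mod 909 = 440.

440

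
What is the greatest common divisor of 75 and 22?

gcd(75, 22) = 1  (75 = 3·22 + 9, 22 = 2·9 + 4, 9 = 2·4 + 1, 4 = 4·1).

1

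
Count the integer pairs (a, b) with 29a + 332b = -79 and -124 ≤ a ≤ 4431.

gcd(332, 29) = 1  (332 = 11·29 + 13, 29 = 2·13 + 3, 13 = 4·3 + 1, 3 = 3·1).
Back-substituting, 29·(-103) + 332·(9) = 1.
Scale by -79: particular solution (8137, -711); reduce a mod 332: (169, -15).
General solution: a = 169 + 332t, b = -15 - 29t for integer t.
-124 ≤ 169 + 332t ≤ 4431 gives t ∈ [0, 12], which is 13 values.

13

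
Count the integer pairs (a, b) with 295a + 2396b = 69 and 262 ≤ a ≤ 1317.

gcd(2396, 295) = 1.
By Bézout, 295×(-333) + 2396×(41) = 1.
Particular solution: (983, -121).
General solution: a = 983 + 2396t, b = -121 - 295t for integer t.
262 ≤ 983 + 2396t ≤ 1317 gives t ∈ [0, 0], which is 1 value.

1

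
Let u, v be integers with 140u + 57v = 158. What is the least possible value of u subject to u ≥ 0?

gcd(140, 57) = 1  (140 = 2*57 + 26, 57 = 2*26 + 5, 26 = 5*5 + 1, 5 = 5*1).
1 divides 158, so solutions exist.
Back-substituting, 140*(11) + 57*(-27) = 1.
Scale by 158/1 = 158: (u₀, v₀) = (1738, -4266).
General solution: u = 1738 + 57t, v = -4266 - 140t for integer t.
u ≥ 0: smallest is 1738 mod 57 = 28 (at t = -30), with v = -66.

28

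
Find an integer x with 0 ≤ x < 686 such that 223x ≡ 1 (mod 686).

363

gcd(686, 223) = 1.
By Bézout, 223·(-323) + 686·(105) = 1.
So 223·-323 ≡ 1 (mod 686), and -323 mod 686 = 363.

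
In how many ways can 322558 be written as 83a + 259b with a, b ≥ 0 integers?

gcd(259, 83) = 1.
By Bézout, 83×(-78) + 259×(25) = 1.
One solution: (254, 1164).
General: a = 254 + 259t, b = 1164 - 83t.
a ≥ 0 ⇒ t ≥ 0; b ≥ 0 ⇒ t ≤ 14. So t ∈ [0, 14]: 15 solutions.

15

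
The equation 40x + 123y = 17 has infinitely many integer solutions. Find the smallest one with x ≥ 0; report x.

gcd(123, 40) = 1.
1 divides 17, so solutions exist.
By Bézout, 40*(40) + 123*(-13) = 1.
Scale by 17/1 = 17: (x₀, y₀) = (680, -221).
General solution: x = 680 + 123t, y = -221 - 40t for integer t.
x ≥ 0: smallest is 680 mod 123 = 65 (at t = -5), with y = -21.

65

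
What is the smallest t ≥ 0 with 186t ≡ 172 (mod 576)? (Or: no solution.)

no solution

gcd(576, 186) = 6  (576 = 3×186 + 18, 186 = 10×18 + 6, 18 = 3×6).
6 does not divide 172, so the congruence has no solution.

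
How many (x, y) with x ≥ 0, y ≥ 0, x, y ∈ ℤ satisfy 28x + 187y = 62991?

gcd(187, 28):
  187 = 6*28 + 19
  28 = 1*19 + 9
  19 = 2*9 + 1
  9 = 9*1
so gcd(187, 28) = 1.
Back-substitute for Bézout coefficients:
  1 = 19 - 2*9
  ... = 28*(-20) + 187*(3)
Scale by 62991: one solution is (-1259820, 188973). Reduce x mod 187: (186, 309).
General: x = 186 + 187t, y = 309 - 28t.
x ≥ 0 ⇒ t ≥ 0; y ≥ 0 ⇒ t ≤ 11. So t ∈ [0, 11]: 12 solutions.

12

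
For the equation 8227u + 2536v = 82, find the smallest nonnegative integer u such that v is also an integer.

gcd(8227, 2536):
  8227 = 3·2536 + 619
  2536 = 4·619 + 60
  619 = 10·60 + 19
  60 = 3·19 + 3
  19 = 6·3 + 1
  3 = 3·1
so gcd(8227, 2536) = 1.
1 divides 82, so solutions exist.
Back-substitute for Bézout coefficients:
  1 = 19 - 6·3
  ... = 8227·(803) + 2536·(-2605)
Scale by 82/1 = 82: (u₀, v₀) = (65846, -213610).
General solution: u = 65846 + 2536t, v = -213610 - 8227t for integer t.
u ≥ 0: smallest is 65846 mod 2536 = 2446 (at t = -25), with v = -7935.

2446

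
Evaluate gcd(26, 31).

gcd(31, 26) = 1  (31 = 1×26 + 5, 26 = 5×5 + 1, 5 = 5×1).

1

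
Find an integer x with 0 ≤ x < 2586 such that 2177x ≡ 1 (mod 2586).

1391

gcd(2586, 2177) = 1.
By Bézout, 2177×(-1195) + 2586×(1006) = 1.
So 2177×-1195 ≡ 1 (mod 2586), and -1195 mod 2586 = 1391.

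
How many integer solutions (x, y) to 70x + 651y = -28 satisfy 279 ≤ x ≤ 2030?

19

gcd(651, 70) = 7  (651 = 9×70 + 21, 70 = 3×21 + 7, 21 = 3×7).
Back-substituting, 70×(28) + 651×(-3) = 7.
Scale by -4: particular solution (-112, 12); reduce x mod 93: (74, -8).
General solution: x = 74 + 93t, y = -8 - 10t for integer t.
279 ≤ 74 + 93t ≤ 2030 gives t ∈ [3, 21], which is 19 values.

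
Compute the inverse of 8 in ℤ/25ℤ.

gcd(25, 8):
  25 = 3*8 + 1
  8 = 8*1
so gcd(25, 8) = 1.
Back-substitute for Bézout coefficients:
  1 = 25 - 3*8
  ... = 8*(-3) + 25*(1)
So 8*-3 ≡ 1 (mod 25), and -3 mod 25 = 22.

22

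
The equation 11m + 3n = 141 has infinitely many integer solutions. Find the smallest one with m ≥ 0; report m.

gcd(11, 3) = 1  (11 = 3×3 + 2, 3 = 1×2 + 1, 2 = 2×1).
1 divides 141, so solutions exist.
Back-substituting, 11×(-1) + 3×(4) = 1.
Scale by 141/1 = 141: (m₀, n₀) = (-141, 564).
General solution: m = -141 + 3t, n = 564 - 11t for integer t.
m ≥ 0: smallest is -141 mod 3 = 0 (at t = 47), with n = 47.

0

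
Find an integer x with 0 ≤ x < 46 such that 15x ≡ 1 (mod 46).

gcd(46, 15):
  46 = 3*15 + 1
  15 = 15*1
so gcd(46, 15) = 1.
Back-substitute for Bézout coefficients:
  1 = 46 - 3*15
  ... = 15*(-3) + 46*(1)
So 15*-3 ≡ 1 (mod 46), and -3 mod 46 = 43.

43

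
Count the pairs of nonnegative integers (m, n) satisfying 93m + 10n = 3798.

4

gcd(93, 10) = 1.
By Bézout, 93*(-3) + 10*(28) = 1.
One solution: (6, 324).
General: m = 6 + 10t, n = 324 - 93t.
m ≥ 0 ⇒ t ≥ 0; n ≥ 0 ⇒ t ≤ 3. So t ∈ [0, 3]: 4 solutions.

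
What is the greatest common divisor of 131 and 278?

gcd(278, 131) = 1  (278 = 2·131 + 16, 131 = 8·16 + 3, 16 = 5·3 + 1, 3 = 3·1).

1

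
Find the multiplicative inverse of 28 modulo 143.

gcd(143, 28):
  143 = 5*28 + 3
  28 = 9*3 + 1
  3 = 3*1
so gcd(143, 28) = 1.
Back-substitute for Bézout coefficients:
  1 = 28 - 9*3
  ... = 28*(46) + 143*(-9)
So 28*46 ≡ 1 (mod 143), and 46 mod 143 = 46.

46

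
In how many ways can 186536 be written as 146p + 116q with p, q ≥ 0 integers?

22

gcd(146, 116) = 2  (146 = 1×116 + 30, 116 = 3×30 + 26, 30 = 1×26 + 4, 26 = 6×4 + 2, 4 = 2×2).
Back-substituting, 146×(-27) + 116×(34) = 2.
Scale by 93268: one solution is (-2518236, 3171112). Reduce p mod 58: (8, 1598).
General: p = 8 + 58t, q = 1598 - 73t.
p ≥ 0 ⇒ t ≥ 0; q ≥ 0 ⇒ t ≤ 21. So t ∈ [0, 21]: 22 solutions.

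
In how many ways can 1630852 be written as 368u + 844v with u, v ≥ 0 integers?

21

gcd(844, 368) = 4.
By Bézout, 368×(39) + 844×(-17) = 4.
One solution: (58, 1907).
General: u = 58 + 211t, v = 1907 - 92t.
u ≥ 0 ⇒ t ≥ 0; v ≥ 0 ⇒ t ≤ 20. So t ∈ [0, 20]: 21 solutions.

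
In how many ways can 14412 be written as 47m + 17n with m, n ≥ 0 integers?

gcd(47, 17):
  47 = 2·17 + 13
  17 = 1·13 + 4
  13 = 3·4 + 1
  4 = 4·1
so gcd(47, 17) = 1.
Back-substitute for Bézout coefficients:
  1 = 13 - 3·4
  ... = 47·(4) + 17·(-11)
Scale by 14412: one solution is (57648, -158532). Reduce m mod 17: (1, 845).
General: m = 1 + 17t, n = 845 - 47t.
m ≥ 0 ⇒ t ≥ 0; n ≥ 0 ⇒ t ≤ 17. So t ∈ [0, 17]: 18 solutions.

18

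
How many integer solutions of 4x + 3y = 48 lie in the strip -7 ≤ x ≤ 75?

28

gcd(4, 3):
  4 = 1·3 + 1
  3 = 3·1
so gcd(4, 3) = 1.
Back-substitute for Bézout coefficients:
  1 = 4 - 1·3
  ... = 4·(1) + 3·(-1)
Scale by 48: particular solution (48, -48); reduce x mod 3: (0, 16).
General solution: x = 0 + 3t, y = 16 - 4t for integer t.
-7 ≤ 0 + 3t ≤ 75 gives t ∈ [-2, 25], which is 28 values.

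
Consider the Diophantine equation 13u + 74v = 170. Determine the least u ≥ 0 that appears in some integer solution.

gcd(74, 13) = 1.
1 divides 170, so solutions exist.
By Bézout, 13×(-17) + 74×(3) = 1.
Scale by 170/1 = 170: (u₀, v₀) = (-2890, 510).
General solution: u = -2890 + 74t, v = 510 - 13t for integer t.
u ≥ 0: smallest is -2890 mod 74 = 70 (at t = 40), with v = -10.

70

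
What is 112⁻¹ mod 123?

gcd(123, 112):
  123 = 1×112 + 11
  112 = 10×11 + 2
  11 = 5×2 + 1
  2 = 2×1
so gcd(123, 112) = 1.
Back-substitute for Bézout coefficients:
  1 = 11 - 5×2
  ... = 112×(-56) + 123×(51)
So 112×-56 ≡ 1 (mod 123), and -56 mod 123 = 67.

67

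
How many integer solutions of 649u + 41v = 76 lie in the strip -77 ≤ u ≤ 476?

13

gcd(649, 41):
  649 = 15×41 + 34
  41 = 1×34 + 7
  34 = 4×7 + 6
  7 = 1×6 + 1
  6 = 6×1
so gcd(649, 41) = 1.
Back-substitute for Bézout coefficients:
  1 = 7 - 1×6
  ... = 649×(-6) + 41×(95)
Scale by 76: particular solution (-456, 7220); reduce u mod 41: (36, -568).
General solution: u = 36 + 41t, v = -568 - 649t for integer t.
-77 ≤ 36 + 41t ≤ 476 gives t ∈ [-2, 10], which is 13 values.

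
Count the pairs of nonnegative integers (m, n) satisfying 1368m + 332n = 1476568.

gcd(1368, 332):
  1368 = 4×332 + 40
  332 = 8×40 + 12
  40 = 3×12 + 4
  12 = 3×4
so gcd(1368, 332) = 4.
Back-substitute for Bézout coefficients:
  4 = 40 - 3×12
  ... = 1368×(25) + 332×(-103)
Scale by 369142: one solution is (9228550, -38021626). Reduce m mod 83: (29, 4328).
General: m = 29 + 83t, n = 4328 - 342t.
m ≥ 0 ⇒ t ≥ 0; n ≥ 0 ⇒ t ≤ 12. So t ∈ [0, 12]: 13 solutions.

13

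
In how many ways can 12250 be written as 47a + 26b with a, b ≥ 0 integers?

gcd(47, 26):
  47 = 1*26 + 21
  26 = 1*21 + 5
  21 = 4*5 + 1
  5 = 5*1
so gcd(47, 26) = 1.
Back-substitute for Bézout coefficients:
  1 = 21 - 4*5
  ... = 47*(5) + 26*(-9)
Scale by 12250: one solution is (61250, -110250). Reduce a mod 26: (20, 435).
General: a = 20 + 26t, b = 435 - 47t.
a ≥ 0 ⇒ t ≥ 0; b ≥ 0 ⇒ t ≤ 9. So t ∈ [0, 9]: 10 solutions.

10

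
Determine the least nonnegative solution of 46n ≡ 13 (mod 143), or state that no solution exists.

78

gcd(143, 46) = 1.
1 divides 13, so solutions exist.
By Bézout, 46*(28) + 143*(-9) = 1.
So 46*(28) ≡ 1 (mod 143); multiply by 13: n ≡ 364 (mod 143).
Smallest nonnegative: n = 364 mod 143 = 78.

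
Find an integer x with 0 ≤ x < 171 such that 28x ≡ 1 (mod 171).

gcd(171, 28):
  171 = 6×28 + 3
  28 = 9×3 + 1
  3 = 3×1
so gcd(171, 28) = 1.
Back-substitute for Bézout coefficients:
  1 = 28 - 9×3
  ... = 28×(55) + 171×(-9)
So 28×55 ≡ 1 (mod 171), and 55 mod 171 = 55.

55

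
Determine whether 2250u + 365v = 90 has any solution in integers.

gcd(2250, 365) = 5.
5 divides 90, so integer solutions exist.

yes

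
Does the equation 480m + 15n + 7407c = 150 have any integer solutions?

gcd(480, 15) = 15  (480 = 32·15).
gcd(15, 7407) = 3.
3 divides 150, so integer solutions exist.

yes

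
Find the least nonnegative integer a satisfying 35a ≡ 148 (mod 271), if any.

gcd(271, 35) = 1.
1 divides 148, so solutions exist.
By Bézout, 35·(31) + 271·(-4) = 1.
So 35·(31) ≡ 1 (mod 271); multiply by 148: a ≡ 4588 (mod 271).
Smallest nonnegative: a = 4588 mod 271 = 252.

252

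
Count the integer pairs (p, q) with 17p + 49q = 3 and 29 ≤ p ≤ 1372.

gcd(49, 17):
  49 = 2*17 + 15
  17 = 1*15 + 2
  15 = 7*2 + 1
  2 = 2*1
so gcd(49, 17) = 1.
Back-substitute for Bézout coefficients:
  1 = 15 - 7*2
  ... = 17*(-23) + 49*(8)
Scale by 3: particular solution (-69, 24); reduce p mod 49: (29, -10).
General solution: p = 29 + 49t, q = -10 - 17t for integer t.
29 ≤ 29 + 49t ≤ 1372 gives t ∈ [0, 27], which is 28 values.

28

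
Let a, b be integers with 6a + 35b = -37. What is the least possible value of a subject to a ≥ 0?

23

gcd(35, 6) = 1  (35 = 5*6 + 5, 6 = 1*5 + 1, 5 = 5*1).
1 divides -37, so solutions exist.
Back-substituting, 6*(6) + 35*(-1) = 1.
Scale by -37/1 = -37: (a₀, b₀) = (-222, 37).
General solution: a = -222 + 35t, b = 37 - 6t for integer t.
a ≥ 0: smallest is -222 mod 35 = 23 (at t = 7), with b = -5.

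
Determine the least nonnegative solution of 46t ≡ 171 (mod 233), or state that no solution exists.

gcd(233, 46):
  233 = 5×46 + 3
  46 = 15×3 + 1
  3 = 3×1
so gcd(233, 46) = 1.
1 divides 171, so solutions exist.
Back-substitute for Bézout coefficients:
  1 = 46 - 15×3
  ... = 46×(76) + 233×(-15)
So 46×(76) ≡ 1 (mod 233); multiply by 171: t ≡ 12996 (mod 233).
Smallest nonnegative: t = 12996 mod 233 = 181.

181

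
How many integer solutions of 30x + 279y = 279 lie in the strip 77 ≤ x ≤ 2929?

31

gcd(279, 30) = 3  (279 = 9*30 + 9, 30 = 3*9 + 3, 9 = 3*3).
Back-substituting, 30*(28) + 279*(-3) = 3.
Scale by 93: particular solution (2604, -279); reduce x mod 93: (0, 1).
General solution: x = 0 + 93t, y = 1 - 10t for integer t.
77 ≤ 0 + 93t ≤ 2929 gives t ∈ [1, 31], which is 31 values.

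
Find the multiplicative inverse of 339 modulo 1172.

1051

gcd(1172, 339) = 1.
By Bézout, 339*(-121) + 1172*(35) = 1.
So 339*-121 ≡ 1 (mod 1172), and -121 mod 1172 = 1051.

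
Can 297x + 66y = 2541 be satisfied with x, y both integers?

yes

gcd(297, 66) = 33  (297 = 4*66 + 33, 66 = 2*33).
33 divides 2541, so integer solutions exist.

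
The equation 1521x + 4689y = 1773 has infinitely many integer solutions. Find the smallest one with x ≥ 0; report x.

gcd(4689, 1521) = 9  (4689 = 3·1521 + 126, 1521 = 12·126 + 9, 126 = 14·9).
9 divides 1773, so solutions exist.
Back-substituting, 1521·(37) + 4689·(-12) = 9.
Scale by 1773/9 = 197: (x₀, y₀) = (7289, -2364).
General solution: x = 7289 + 521t, y = -2364 - 169t for integer t.
x ≥ 0: smallest is 7289 mod 521 = 516 (at t = -13), with y = -167.

516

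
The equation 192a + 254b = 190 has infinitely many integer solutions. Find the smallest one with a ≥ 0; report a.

42

gcd(254, 192) = 2  (254 = 1×192 + 62, 192 = 3×62 + 6, 62 = 10×6 + 2, 6 = 3×2).
2 divides 190, so solutions exist.
Back-substituting, 192×(-41) + 254×(31) = 2.
Scale by 190/2 = 95: (a₀, b₀) = (-3895, 2945).
General solution: a = -3895 + 127t, b = 2945 - 96t for integer t.
a ≥ 0: smallest is -3895 mod 127 = 42 (at t = 31), with b = -31.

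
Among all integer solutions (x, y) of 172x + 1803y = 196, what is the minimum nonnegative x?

gcd(1803, 172):
  1803 = 10*172 + 83
  172 = 2*83 + 6
  83 = 13*6 + 5
  6 = 1*5 + 1
  5 = 5*1
so gcd(1803, 172) = 1.
1 divides 196, so solutions exist.
Back-substitute for Bézout coefficients:
  1 = 6 - 1*5
  ... = 172*(304) + 1803*(-29)
Scale by 196/1 = 196: (x₀, y₀) = (59584, -5684).
General solution: x = 59584 + 1803t, y = -5684 - 172t for integer t.
x ≥ 0: smallest is 59584 mod 1803 = 85 (at t = -33), with y = -8.

85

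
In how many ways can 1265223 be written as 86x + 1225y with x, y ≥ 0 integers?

12

gcd(1225, 86):
  1225 = 14×86 + 21
  86 = 4×21 + 2
  21 = 10×2 + 1
  2 = 2×1
so gcd(1225, 86) = 1.
Back-substitute for Bézout coefficients:
  1 = 21 - 10×2
  ... = 86×(-584) + 1225×(41)
Scale by 1265223: one solution is (-738890232, 51874143). Reduce x mod 1225: (368, 1007).
General: x = 368 + 1225t, y = 1007 - 86t.
x ≥ 0 ⇒ t ≥ 0; y ≥ 0 ⇒ t ≤ 11. So t ∈ [0, 11]: 12 solutions.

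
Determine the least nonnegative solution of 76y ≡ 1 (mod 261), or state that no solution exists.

gcd(261, 76) = 1  (261 = 3·76 + 33, 76 = 2·33 + 10, 33 = 3·10 + 3, 10 = 3·3 + 1, 3 = 3·1).
1 divides 1, so solutions exist.
Back-substituting, 76·(79) + 261·(-23) = 1.
So 76·(79) ≡ 1 (mod 261); multiply by 1: y ≡ 79 (mod 261).
Smallest nonnegative: y = 79 mod 261 = 79.

79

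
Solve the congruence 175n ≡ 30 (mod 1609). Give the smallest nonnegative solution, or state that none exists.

gcd(1609, 175) = 1.
1 divides 30, so solutions exist.
By Bézout, 175·(331) + 1609·(-36) = 1.
So 175·(331) ≡ 1 (mod 1609); multiply by 30: n ≡ 9930 (mod 1609).
Smallest nonnegative: n = 9930 mod 1609 = 276.

276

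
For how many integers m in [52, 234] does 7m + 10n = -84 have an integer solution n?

18

gcd(10, 7):
  10 = 1*7 + 3
  7 = 2*3 + 1
  3 = 3*1
so gcd(10, 7) = 1.
Back-substitute for Bézout coefficients:
  1 = 7 - 2*3
  ... = 7*(3) + 10*(-2)
Scale by -84: particular solution (-252, 168); reduce m mod 10: (8, -14).
General solution: m = 8 + 10t, n = -14 - 7t for integer t.
52 ≤ 8 + 10t ≤ 234 gives t ∈ [5, 22], which is 18 values.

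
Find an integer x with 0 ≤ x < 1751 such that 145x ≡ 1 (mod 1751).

gcd(1751, 145):
  1751 = 12*145 + 11
  145 = 13*11 + 2
  11 = 5*2 + 1
  2 = 2*1
so gcd(1751, 145) = 1.
Back-substitute for Bézout coefficients:
  1 = 11 - 5*2
  ... = 145*(-797) + 1751*(66)
So 145*-797 ≡ 1 (mod 1751), and -797 mod 1751 = 954.

954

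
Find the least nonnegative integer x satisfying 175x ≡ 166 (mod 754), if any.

630

gcd(754, 175) = 1.
1 divides 166, so solutions exist.
By Bézout, 175·(349) + 754·(-81) = 1.
So 175·(349) ≡ 1 (mod 754); multiply by 166: x ≡ 57934 (mod 754).
Smallest nonnegative: x = 57934 mod 754 = 630.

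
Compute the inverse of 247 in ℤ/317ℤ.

240

gcd(317, 247) = 1  (317 = 1*247 + 70, 247 = 3*70 + 37, 70 = 1*37 + 33, 37 = 1*33 + 4, 33 = 8*4 + 1, 4 = 4*1).
Back-substituting, 247*(-77) + 317*(60) = 1.
So 247*-77 ≡ 1 (mod 317), and -77 mod 317 = 240.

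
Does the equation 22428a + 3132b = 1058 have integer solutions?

gcd(22428, 3132) = 36.
36 does not divide 1058 (remainder 14), so no integer solutions.

no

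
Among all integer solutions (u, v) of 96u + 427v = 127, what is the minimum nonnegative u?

gcd(427, 96):
  427 = 4×96 + 43
  96 = 2×43 + 10
  43 = 4×10 + 3
  10 = 3×3 + 1
  3 = 3×1
so gcd(427, 96) = 1.
1 divides 127, so solutions exist.
Back-substitute for Bézout coefficients:
  1 = 10 - 3×3
  ... = 96×(129) + 427×(-29)
Scale by 127/1 = 127: (u₀, v₀) = (16383, -3683).
General solution: u = 16383 + 427t, v = -3683 - 96t for integer t.
u ≥ 0: smallest is 16383 mod 427 = 157 (at t = -38), with v = -35.

157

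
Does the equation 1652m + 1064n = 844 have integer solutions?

no

gcd(1652, 1064) = 28  (1652 = 1·1064 + 588, 1064 = 1·588 + 476, 588 = 1·476 + 112, 476 = 4·112 + 28, 112 = 4·28).
28 does not divide 844 (remainder 4), so no integer solutions.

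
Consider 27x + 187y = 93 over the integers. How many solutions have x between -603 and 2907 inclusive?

gcd(187, 27) = 1  (187 = 6×27 + 25, 27 = 1×25 + 2, 25 = 12×2 + 1, 2 = 2×1).
Back-substituting, 27×(-90) + 187×(13) = 1.
Scale by 93: particular solution (-8370, 1209); reduce x mod 187: (45, -6).
General solution: x = 45 + 187t, y = -6 - 27t for integer t.
-603 ≤ 45 + 187t ≤ 2907 gives t ∈ [-3, 15], which is 19 values.

19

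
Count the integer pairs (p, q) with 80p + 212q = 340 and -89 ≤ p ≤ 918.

19

gcd(212, 80) = 4  (212 = 2×80 + 52, 80 = 1×52 + 28, 52 = 1×28 + 24, 28 = 1×24 + 4, 24 = 6×4).
Back-substituting, 80×(8) + 212×(-3) = 4.
Scale by 85: particular solution (680, -255); reduce p mod 53: (44, -15).
General solution: p = 44 + 53t, q = -15 - 20t for integer t.
-89 ≤ 44 + 53t ≤ 918 gives t ∈ [-2, 16], which is 19 values.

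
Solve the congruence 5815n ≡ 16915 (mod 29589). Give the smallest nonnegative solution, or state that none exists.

gcd(29589, 5815) = 1  (29589 = 5×5815 + 514, 5815 = 11×514 + 161, 514 = 3×161 + 31, 161 = 5×31 + 6, 31 = 5×6 + 1, 6 = 6×1).
1 divides 16915, so solutions exist.
Back-substituting, 5815×(-4778) + 29589×(939) = 1.
So 5815×(-4778) ≡ 1 (mod 29589); multiply by 16915: n ≡ -80819870 (mod 29589).
Smallest nonnegative: n = -80819870 mod 29589 = 17278.

17278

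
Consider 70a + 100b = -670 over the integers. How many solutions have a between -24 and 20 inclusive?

gcd(100, 70) = 10.
By Bézout, 70*(3) + 100*(-2) = 10.
Particular solution: (9, -13).
General solution: a = 9 + 10t, b = -13 - 7t for integer t.
-24 ≤ 9 + 10t ≤ 20 gives t ∈ [-3, 1], which is 5 values.

5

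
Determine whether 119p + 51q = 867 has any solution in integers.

yes

gcd(119, 51) = 17  (119 = 2×51 + 17, 51 = 3×17).
17 divides 867, so integer solutions exist.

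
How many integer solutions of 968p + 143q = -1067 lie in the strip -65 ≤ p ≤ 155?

gcd(968, 143) = 11.
By Bézout, 968*(4) + 143*(-27) = 11.
Particular solution: (2, -21).
General solution: p = 2 + 13t, q = -21 - 88t for integer t.
-65 ≤ 2 + 13t ≤ 155 gives t ∈ [-5, 11], which is 17 values.

17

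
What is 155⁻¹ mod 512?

403

gcd(512, 155):
  512 = 3*155 + 47
  155 = 3*47 + 14
  47 = 3*14 + 5
  14 = 2*5 + 4
  5 = 1*4 + 1
  4 = 4*1
so gcd(512, 155) = 1.
Back-substitute for Bézout coefficients:
  1 = 5 - 1*4
  ... = 155*(-109) + 512*(33)
So 155*-109 ≡ 1 (mod 512), and -109 mod 512 = 403.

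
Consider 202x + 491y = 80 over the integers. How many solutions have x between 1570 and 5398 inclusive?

gcd(491, 202):
  491 = 2·202 + 87
  202 = 2·87 + 28
  87 = 3·28 + 3
  28 = 9·3 + 1
  3 = 3·1
so gcd(491, 202) = 1.
Back-substitute for Bézout coefficients:
  1 = 28 - 9·3
  ... = 202·(158) + 491·(-65)
Scale by 80: particular solution (12640, -5200); reduce x mod 491: (365, -150).
General solution: x = 365 + 491t, y = -150 - 202t for integer t.
1570 ≤ 365 + 491t ≤ 5398 gives t ∈ [3, 10], which is 8 values.

8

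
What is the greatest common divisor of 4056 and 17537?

gcd(17537, 4056):
  17537 = 4×4056 + 1313
  4056 = 3×1313 + 117
  1313 = 11×117 + 26
  117 = 4×26 + 13
  26 = 2×13
so gcd(17537, 4056) = 13.

13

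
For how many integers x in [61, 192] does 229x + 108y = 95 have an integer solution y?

gcd(229, 108) = 1.
By Bézout, 229*(25) + 108*(-53) = 1.
Particular solution: (107, -226).
General solution: x = 107 + 108t, y = -226 - 229t for integer t.
61 ≤ 107 + 108t ≤ 192 gives t ∈ [0, 0], which is 1 value.

1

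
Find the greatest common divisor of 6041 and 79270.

gcd(79270, 6041):
  79270 = 13×6041 + 737
  6041 = 8×737 + 145
  737 = 5×145 + 12
  145 = 12×12 + 1
  12 = 12×1
so gcd(79270, 6041) = 1.

1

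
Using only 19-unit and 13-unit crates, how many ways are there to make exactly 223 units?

1

Need nonnegative integers with 19j + 13k = 223.
gcd(19, 13) = 1, and 19·(-2) + 13·(3) = 1.
So (j₀, k₀) = (-446, 669); general j = -446 + 13t, k = 669 - 19t.
j ≥ 0 ⇒ t ≥ 35; k ≥ 0 ⇒ t ≤ 35. That's 1 value of t.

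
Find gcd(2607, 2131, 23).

gcd(2607, 2131):
  2607 = 1·2131 + 476
  2131 = 4·476 + 227
  476 = 2·227 + 22
  227 = 10·22 + 7
  22 = 3·7 + 1
  7 = 7·1
so gcd(2607, 2131) = 1.
gcd(1, 23) = 1.

1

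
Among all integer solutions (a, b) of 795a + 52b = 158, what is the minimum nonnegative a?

14

gcd(795, 52) = 1.
1 divides 158, so solutions exist.
By Bézout, 795·(7) + 52·(-107) = 1.
Scale by 158/1 = 158: (a₀, b₀) = (1106, -16906).
General solution: a = 1106 + 52t, b = -16906 - 795t for integer t.
a ≥ 0: smallest is 1106 mod 52 = 14 (at t = -21), with b = -211.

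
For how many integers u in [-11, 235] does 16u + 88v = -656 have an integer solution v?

gcd(88, 16) = 8  (88 = 5×16 + 8, 16 = 2×8).
Back-substituting, 16×(-5) + 88×(1) = 8.
Scale by -82: particular solution (410, -82); reduce u mod 11: (3, -8).
General solution: u = 3 + 11t, v = -8 - 2t for integer t.
-11 ≤ 3 + 11t ≤ 235 gives t ∈ [-1, 21], which is 23 values.

23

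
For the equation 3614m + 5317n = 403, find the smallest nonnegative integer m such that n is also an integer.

287

gcd(5317, 3614):
  5317 = 1·3614 + 1703
  3614 = 2·1703 + 208
  1703 = 8·208 + 39
  208 = 5·39 + 13
  39 = 3·13
so gcd(5317, 3614) = 13.
13 divides 403, so solutions exist.
Back-substitute for Bézout coefficients:
  13 = 208 - 5·39
  ... = 3614·(128) + 5317·(-87)
Scale by 403/13 = 31: (m₀, n₀) = (3968, -2697).
General solution: m = 3968 + 409t, n = -2697 - 278t for integer t.
m ≥ 0: smallest is 3968 mod 409 = 287 (at t = -9), with n = -195.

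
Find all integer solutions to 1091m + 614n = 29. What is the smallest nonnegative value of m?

gcd(1091, 614) = 1  (1091 = 1*614 + 477, 614 = 1*477 + 137, 477 = 3*137 + 66, 137 = 2*66 + 5, 66 = 13*5 + 1, 5 = 5*1).
1 divides 29, so solutions exist.
Back-substituting, 1091*(121) + 614*(-215) = 1.
Scale by 29/1 = 29: (m₀, n₀) = (3509, -6235).
General solution: m = 3509 + 614t, n = -6235 - 1091t for integer t.
m ≥ 0: smallest is 3509 mod 614 = 439 (at t = -5), with n = -780.

439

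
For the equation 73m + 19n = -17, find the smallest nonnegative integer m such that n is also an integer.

gcd(73, 19) = 1  (73 = 3*19 + 16, 19 = 1*16 + 3, 16 = 5*3 + 1, 3 = 3*1).
1 divides -17, so solutions exist.
Back-substituting, 73*(6) + 19*(-23) = 1.
Scale by -17/1 = -17: (m₀, n₀) = (-102, 391).
General solution: m = -102 + 19t, n = 391 - 73t for integer t.
m ≥ 0: smallest is -102 mod 19 = 12 (at t = 6), with n = -47.

12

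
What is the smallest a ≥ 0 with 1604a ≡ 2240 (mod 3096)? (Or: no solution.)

gcd(3096, 1604) = 4  (3096 = 1*1604 + 1492, 1604 = 1*1492 + 112, 1492 = 13*112 + 36, 112 = 3*36 + 4, 36 = 9*4).
4 divides 2240, so solutions exist.
Back-substituting, 1604*(83) + 3096*(-43) = 4.
So 1604*(83) ≡ 4 (mod 3096); multiply by 560: a ≡ 46480 (mod 774).
Smallest nonnegative: a = 46480 mod 774 = 40.

40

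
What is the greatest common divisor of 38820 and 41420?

20

gcd(41420, 38820) = 20  (41420 = 1·38820 + 2600, 38820 = 14·2600 + 2420, 2600 = 1·2420 + 180, 2420 = 13·180 + 80, 180 = 2·80 + 20, 80 = 4·20).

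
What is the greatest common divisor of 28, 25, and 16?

1

gcd(28, 25) = 1.
gcd(1, 16) = 1.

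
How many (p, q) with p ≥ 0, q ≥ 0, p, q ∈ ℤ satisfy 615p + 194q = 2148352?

gcd(615, 194):
  615 = 3×194 + 33
  194 = 5×33 + 29
  33 = 1×29 + 4
  29 = 7×4 + 1
  4 = 4×1
so gcd(615, 194) = 1.
Back-substitute for Bézout coefficients:
  1 = 29 - 7×4
  ... = 615×(-47) + 194×(149)
Scale by 2148352: one solution is (-100972544, 320104448). Reduce p mod 194: (188, 10478).
General: p = 188 + 194t, q = 10478 - 615t.
p ≥ 0 ⇒ t ≥ 0; q ≥ 0 ⇒ t ≤ 17. So t ∈ [0, 17]: 18 solutions.

18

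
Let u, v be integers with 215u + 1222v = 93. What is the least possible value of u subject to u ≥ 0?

gcd(1222, 215) = 1  (1222 = 5*215 + 147, 215 = 1*147 + 68, 147 = 2*68 + 11, 68 = 6*11 + 2, 11 = 5*2 + 1, 2 = 2*1).
1 divides 93, so solutions exist.
Back-substituting, 215*(-557) + 1222*(98) = 1.
Scale by 93/1 = 93: (u₀, v₀) = (-51801, 9114).
General solution: u = -51801 + 1222t, v = 9114 - 215t for integer t.
u ≥ 0: smallest is -51801 mod 1222 = 745 (at t = 43), with v = -131.

745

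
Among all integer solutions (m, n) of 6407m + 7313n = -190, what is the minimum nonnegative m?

gcd(7313, 6407):
  7313 = 1·6407 + 906
  6407 = 7·906 + 65
  906 = 13·65 + 61
  65 = 1·61 + 4
  61 = 15·4 + 1
  4 = 4·1
so gcd(7313, 6407) = 1.
1 divides -190, so solutions exist.
Back-substitute for Bézout coefficients:
  1 = 61 - 15·4
  ... = 6407·(-1800) + 7313·(1577)
Scale by -190/1 = -190: (m₀, n₀) = (342000, -299630).
General solution: m = 342000 + 7313t, n = -299630 - 6407t for integer t.
m ≥ 0: smallest is 342000 mod 7313 = 5602 (at t = -46), with n = -4908.

5602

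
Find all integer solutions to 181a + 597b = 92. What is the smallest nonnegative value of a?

gcd(597, 181) = 1.
1 divides 92, so solutions exist.
By Bézout, 181*(-188) + 597*(57) = 1.
Scale by 92/1 = 92: (a₀, b₀) = (-17296, 5244).
General solution: a = -17296 + 597t, b = 5244 - 181t for integer t.
a ≥ 0: smallest is -17296 mod 597 = 17 (at t = 29), with b = -5.

17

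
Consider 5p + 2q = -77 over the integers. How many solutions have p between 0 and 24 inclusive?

12

gcd(5, 2) = 1.
By Bézout, 5·(1) + 2·(-2) = 1.
Particular solution: (1, -41).
General solution: p = 1 + 2t, q = -41 - 5t for integer t.
0 ≤ 1 + 2t ≤ 24 gives t ∈ [0, 11], which is 12 values.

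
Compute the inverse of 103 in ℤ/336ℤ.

199

gcd(336, 103):
  336 = 3×103 + 27
  103 = 3×27 + 22
  27 = 1×22 + 5
  22 = 4×5 + 2
  5 = 2×2 + 1
  2 = 2×1
so gcd(336, 103) = 1.
Back-substitute for Bézout coefficients:
  1 = 5 - 2×2
  ... = 103×(-137) + 336×(42)
So 103×-137 ≡ 1 (mod 336), and -137 mod 336 = 199.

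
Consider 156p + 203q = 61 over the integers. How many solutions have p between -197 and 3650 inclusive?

19

gcd(203, 156):
  203 = 1*156 + 47
  156 = 3*47 + 15
  47 = 3*15 + 2
  15 = 7*2 + 1
  2 = 2*1
so gcd(203, 156) = 1.
Back-substitute for Bézout coefficients:
  1 = 15 - 7*2
  ... = 156*(95) + 203*(-73)
Scale by 61: particular solution (5795, -4453); reduce p mod 203: (111, -85).
General solution: p = 111 + 203t, q = -85 - 156t for integer t.
-197 ≤ 111 + 203t ≤ 3650 gives t ∈ [-1, 17], which is 19 values.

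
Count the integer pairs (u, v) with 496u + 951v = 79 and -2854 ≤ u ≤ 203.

gcd(951, 496) = 1  (951 = 1×496 + 455, 496 = 1×455 + 41, 455 = 11×41 + 4, 41 = 10×4 + 1, 4 = 4×1).
Back-substituting, 496×(232) + 951×(-121) = 1.
Scale by 79: particular solution (18328, -9559); reduce u mod 951: (259, -135).
General solution: u = 259 + 951t, v = -135 - 496t for integer t.
-2854 ≤ 259 + 951t ≤ 203 gives t ∈ [-3, -1], which is 3 values.

3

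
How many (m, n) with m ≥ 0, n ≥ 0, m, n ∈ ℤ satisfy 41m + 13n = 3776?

gcd(41, 13) = 1  (41 = 3·13 + 2, 13 = 6·2 + 1, 2 = 2·1).
Back-substituting, 41·(-6) + 13·(19) = 1.
Scale by 3776: one solution is (-22656, 71744). Reduce m mod 13: (3, 281).
General: m = 3 + 13t, n = 281 - 41t.
m ≥ 0 ⇒ t ≥ 0; n ≥ 0 ⇒ t ≤ 6. So t ∈ [0, 6]: 7 solutions.

7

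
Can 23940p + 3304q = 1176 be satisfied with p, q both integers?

gcd(23940, 3304) = 28  (23940 = 7×3304 + 812, 3304 = 4×812 + 56, 812 = 14×56 + 28, 56 = 2×28).
28 divides 1176, so integer solutions exist.

yes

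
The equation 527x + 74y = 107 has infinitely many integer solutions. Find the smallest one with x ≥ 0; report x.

53

gcd(527, 74):
  527 = 7×74 + 9
  74 = 8×9 + 2
  9 = 4×2 + 1
  2 = 2×1
so gcd(527, 74) = 1.
1 divides 107, so solutions exist.
Back-substitute for Bézout coefficients:
  1 = 9 - 4×2
  ... = 527×(33) + 74×(-235)
Scale by 107/1 = 107: (x₀, y₀) = (3531, -25145).
General solution: x = 3531 + 74t, y = -25145 - 527t for integer t.
x ≥ 0: smallest is 3531 mod 74 = 53 (at t = -47), with y = -376.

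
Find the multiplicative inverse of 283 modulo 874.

gcd(874, 283) = 1  (874 = 3·283 + 25, 283 = 11·25 + 8, 25 = 3·8 + 1, 8 = 8·1).
Back-substituting, 283·(-105) + 874·(34) = 1.
So 283·-105 ≡ 1 (mod 874), and -105 mod 874 = 769.

769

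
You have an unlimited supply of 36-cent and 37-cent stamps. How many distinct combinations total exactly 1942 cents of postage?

Need nonnegative integers with 36j + 37k = 1942.
gcd(36, 37) = 1, and 36·(-1) + 37·(1) = 1.
So (j₀, k₀) = (-1942, 1942); general j = -1942 + 37t, k = 1942 - 36t.
j ≥ 0 ⇒ t ≥ 53; k ≥ 0 ⇒ t ≤ 53. That's 1 value of t.

1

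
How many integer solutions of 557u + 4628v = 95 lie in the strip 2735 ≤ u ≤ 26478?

gcd(4628, 557) = 1  (4628 = 8·557 + 172, 557 = 3·172 + 41, 172 = 4·41 + 8, 41 = 5·8 + 1, 8 = 8·1).
Back-substituting, 557·(565) + 4628·(-68) = 1.
Scale by 95: particular solution (53675, -6460); reduce u mod 4628: (2767, -333).
General solution: u = 2767 + 4628t, v = -333 - 557t for integer t.
2735 ≤ 2767 + 4628t ≤ 26478 gives t ∈ [0, 5], which is 6 values.

6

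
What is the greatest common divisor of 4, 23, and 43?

gcd(23, 4) = 1.
gcd(1, 43) = 1.

1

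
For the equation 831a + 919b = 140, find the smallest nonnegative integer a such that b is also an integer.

625

gcd(919, 831) = 1  (919 = 1×831 + 88, 831 = 9×88 + 39, 88 = 2×39 + 10, 39 = 3×10 + 9, 10 = 1×9 + 1, 9 = 9×1).
1 divides 140, so solutions exist.
Back-substituting, 831×(-94) + 919×(85) = 1.
Scale by 140/1 = 140: (a₀, b₀) = (-13160, 11900).
General solution: a = -13160 + 919t, b = 11900 - 831t for integer t.
a ≥ 0: smallest is -13160 mod 919 = 625 (at t = 15), with b = -565.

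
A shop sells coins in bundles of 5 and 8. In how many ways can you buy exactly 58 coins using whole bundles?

2

Need nonnegative integers with 5j + 8k = 58.
gcd(5, 8) = 1, and 5·(-3) + 8·(2) = 1.
So (j₀, k₀) = (-174, 116); general j = -174 + 8t, k = 116 - 5t.
j ≥ 0 ⇒ t ≥ 22; k ≥ 0 ⇒ t ≤ 23. That's 2 values of t.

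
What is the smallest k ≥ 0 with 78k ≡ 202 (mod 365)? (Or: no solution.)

gcd(365, 78) = 1.
1 divides 202, so solutions exist.
By Bézout, 78*(117) + 365*(-25) = 1.
So 78*(117) ≡ 1 (mod 365); multiply by 202: k ≡ 23634 (mod 365).
Smallest nonnegative: k = 23634 mod 365 = 274.

274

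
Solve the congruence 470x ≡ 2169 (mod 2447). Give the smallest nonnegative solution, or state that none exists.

gcd(2447, 470) = 1  (2447 = 5×470 + 97, 470 = 4×97 + 82, 97 = 1×82 + 15, 82 = 5×15 + 7, 15 = 2×7 + 1, 7 = 7×1).
1 divides 2169, so solutions exist.
Back-substituting, 470×(-328) + 2447×(63) = 1.
So 470×(-328) ≡ 1 (mod 2447); multiply by 2169: x ≡ -711432 (mod 2447).
Smallest nonnegative: x = -711432 mod 2447 = 645.

645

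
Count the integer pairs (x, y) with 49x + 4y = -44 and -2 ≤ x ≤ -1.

gcd(49, 4) = 1  (49 = 12·4 + 1, 4 = 4·1).
Back-substituting, 49·(1) + 4·(-12) = 1.
Scale by -44: particular solution (-44, 528); reduce x mod 4: (0, -11).
General solution: x = 0 + 4t, y = -11 - 49t for integer t.
-2 ≤ 0 + 4t ≤ -1 gives t ∈ [0, -1], which is 0 values.

0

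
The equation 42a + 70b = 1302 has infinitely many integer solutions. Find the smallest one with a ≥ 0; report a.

gcd(70, 42):
  70 = 1×42 + 28
  42 = 1×28 + 14
  28 = 2×14
so gcd(70, 42) = 14.
14 divides 1302, so solutions exist.
Back-substitute for Bézout coefficients:
  14 = 42 - 1×28
  ... = 42×(2) + 70×(-1)
Scale by 1302/14 = 93: (a₀, b₀) = (186, -93).
General solution: a = 186 + 5t, b = -93 - 3t for integer t.
a ≥ 0: smallest is 186 mod 5 = 1 (at t = -37), with b = 18.

1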